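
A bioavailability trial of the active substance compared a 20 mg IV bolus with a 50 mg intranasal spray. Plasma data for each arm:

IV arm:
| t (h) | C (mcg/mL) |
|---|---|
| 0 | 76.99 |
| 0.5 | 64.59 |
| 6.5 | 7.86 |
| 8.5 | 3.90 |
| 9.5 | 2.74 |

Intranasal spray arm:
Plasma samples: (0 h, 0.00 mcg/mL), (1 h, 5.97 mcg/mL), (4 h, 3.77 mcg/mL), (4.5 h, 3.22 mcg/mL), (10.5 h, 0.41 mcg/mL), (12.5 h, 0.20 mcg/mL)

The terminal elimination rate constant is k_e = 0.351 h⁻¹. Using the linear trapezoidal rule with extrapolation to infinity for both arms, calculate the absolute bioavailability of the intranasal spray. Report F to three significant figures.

Trapezoidal AUC_0→9.5 (IV):
  [0→0.5]: (76.99+64.59)/2 × 0.5 = 35.395
  [0.5→6.5]: (64.59+7.86)/2 × 6 = 217.35
  [6.5→8.5]: (7.86+3.90)/2 × 2 = 11.76
  [8.5→9.5]: (3.90+2.74)/2 × 1 = 3.32
  Sum = 267.825 mcg/mL·h
IV tail: 2.74/0.351 = 7.806; AUC_iv,0→∞ = 267.825 + 7.806 = 275.631 mcg/mL·h
Trapezoidal AUC_0→12.5 (intranasal spray):
  [0→1]: (0.00+5.97)/2 × 1 = 2.985
  [1→4]: (5.97+3.77)/2 × 3 = 14.61
  [4→4.5]: (3.77+3.22)/2 × 0.5 = 1.7475
  [4.5→10.5]: (3.22+0.41)/2 × 6 = 10.89
  [10.5→12.5]: (0.41+0.20)/2 × 2 = 0.61
  Sum = 30.8425 mcg/mL·h
intranasal spray tail: 0.20/0.351 = 0.570; AUC_ev,0→∞ = 30.8425 + 0.570 = 31.4125 mcg/mL·h
F = (AUC_ev/D_ev)/(AUC_iv/D_iv) = (31.4125/50)/(275.631/20) = 0.62825/13.78155 = 0.0456

F = 0.0456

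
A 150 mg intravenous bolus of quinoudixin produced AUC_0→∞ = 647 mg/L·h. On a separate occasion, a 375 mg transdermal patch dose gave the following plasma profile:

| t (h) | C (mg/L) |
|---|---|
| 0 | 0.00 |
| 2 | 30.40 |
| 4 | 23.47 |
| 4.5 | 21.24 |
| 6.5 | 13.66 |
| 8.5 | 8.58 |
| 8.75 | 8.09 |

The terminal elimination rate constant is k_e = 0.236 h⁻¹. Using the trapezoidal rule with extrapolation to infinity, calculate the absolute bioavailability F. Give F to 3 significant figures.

F = 0.117

Trapezoidal AUC_0→8.75 (transdermal patch):
  [0→2]: (0.00+30.40)/2 × 2 = 30.4
  [2→4]: (30.40+23.47)/2 × 2 = 53.87
  [4→4.5]: (23.47+21.24)/2 × 0.5 = 11.1775
  [4.5→6.5]: (21.24+13.66)/2 × 2 = 34.9
  [6.5→8.5]: (13.66+8.58)/2 × 2 = 22.24
  [8.5→8.75]: (8.58+8.09)/2 × 0.25 = 2.08375
  Sum = 154.67125 mg/L·h
Tail: C_last/k_e = 8.09/0.236 = 34.280
AUC_0→∞ (transdermal patch) = 154.67125 + 34.280 = 188.95125 mg/L·h
F = (AUC_ev/D_ev)/(AUC_iv/D_iv) = (188.95125/375)/(647/150) = 0.50387/4.31333 = 0.1168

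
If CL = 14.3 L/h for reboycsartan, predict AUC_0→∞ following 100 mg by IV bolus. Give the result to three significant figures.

AUC_0→∞ = Dose_iv / CL
        = 100 / 14.3 = 6.99301 mg/L·h

AUC = 6.99 mg/L·h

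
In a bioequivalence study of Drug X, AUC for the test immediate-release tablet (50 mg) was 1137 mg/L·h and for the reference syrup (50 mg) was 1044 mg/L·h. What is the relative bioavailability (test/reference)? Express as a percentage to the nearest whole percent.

F_rel = 109%

F_rel = (AUC_test/D_test) / (AUC_ref/D_ref)
      = (1137/50) / (1044/50)
      = 22.74 / 20.88 = 1.0891 = 108.91%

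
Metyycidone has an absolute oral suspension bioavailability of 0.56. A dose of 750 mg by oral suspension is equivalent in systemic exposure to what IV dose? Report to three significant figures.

Systemic exposure from an extravascular dose = F × D_ev, so the equivalent IV dose is F × D_ev.
D_iv = F × D_ev = 0.56 × 750 = 420 mg

D_iv = 420 mg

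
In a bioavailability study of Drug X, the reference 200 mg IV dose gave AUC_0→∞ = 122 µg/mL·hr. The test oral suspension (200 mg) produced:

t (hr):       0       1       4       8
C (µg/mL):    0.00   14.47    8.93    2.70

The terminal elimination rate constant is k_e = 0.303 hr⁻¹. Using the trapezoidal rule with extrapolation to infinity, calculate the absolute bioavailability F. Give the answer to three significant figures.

F = 0.611

Trapezoidal AUC_0→8 (oral suspension):
  [0→1]: (0.00+14.47)/2 × 1 = 7.235
  [1→4]: (14.47+8.93)/2 × 3 = 35.1
  [4→8]: (8.93+2.70)/2 × 4 = 23.26
  Sum = 65.595 µg/mL·hr
Tail: C_last/k_e = 2.70/0.303 = 8.911
AUC_0→∞ (oral suspension) = 65.595 + 8.911 = 74.506 µg/mL·hr
F = (AUC_ev/D_ev)/(AUC_iv/D_iv) = (74.506/200)/(122/200) = 0.37253/0.61 = 0.6107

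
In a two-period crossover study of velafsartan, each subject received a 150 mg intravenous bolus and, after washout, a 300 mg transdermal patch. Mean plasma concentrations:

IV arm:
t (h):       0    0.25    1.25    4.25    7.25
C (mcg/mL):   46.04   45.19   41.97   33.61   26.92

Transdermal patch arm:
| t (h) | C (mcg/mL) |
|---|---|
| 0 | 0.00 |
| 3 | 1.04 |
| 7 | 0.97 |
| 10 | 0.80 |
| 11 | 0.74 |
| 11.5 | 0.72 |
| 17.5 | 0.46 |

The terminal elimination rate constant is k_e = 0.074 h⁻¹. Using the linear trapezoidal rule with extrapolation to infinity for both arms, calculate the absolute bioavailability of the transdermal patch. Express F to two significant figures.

F = 0.015

Trapezoidal AUC_0→7.25 (IV):
  [0→0.25]: (46.04+45.19)/2 × 0.25 = 11.40375
  [0.25→1.25]: (45.19+41.97)/2 × 1 = 43.58
  [1.25→4.25]: (41.97+33.61)/2 × 3 = 113.37
  [4.25→7.25]: (33.61+26.92)/2 × 3 = 90.795
  Sum = 259.14875 mcg/mL·h
IV tail: 26.92/0.074 = 363.784; AUC_iv,0→∞ = 259.14875 + 363.784 = 622.93275 mcg/mL·h
Trapezoidal AUC_0→17.5 (transdermal patch):
  [0→3]: (0.00+1.04)/2 × 3 = 1.56
  [3→7]: (1.04+0.97)/2 × 4 = 4.02
  [7→10]: (0.97+0.80)/2 × 3 = 2.655
  [10→11]: (0.80+0.74)/2 × 1 = 0.77
  [11→11.5]: (0.74+0.72)/2 × 0.5 = 0.365
  [11.5→17.5]: (0.72+0.46)/2 × 6 = 3.54
  Sum = 12.91 mcg/mL·h
transdermal patch tail: 0.46/0.074 = 6.216; AUC_ev,0→∞ = 12.91 + 6.216 = 19.126 mcg/mL·h
F = (AUC_ev/D_ev)/(AUC_iv/D_iv) = (19.126/300)/(622.93275/150) = 0.0637533/4.152885 = 0.0154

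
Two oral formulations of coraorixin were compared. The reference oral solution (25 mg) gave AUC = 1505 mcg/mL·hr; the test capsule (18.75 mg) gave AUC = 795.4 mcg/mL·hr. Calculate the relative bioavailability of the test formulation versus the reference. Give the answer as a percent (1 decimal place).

F_rel = (AUC_test/D_test) / (AUC_ref/D_ref)
      = (795.4/18.75) / (1505/25)
      = 42.4213 / 60.2 = 0.7047 = 70.47%

F_rel = 70.5%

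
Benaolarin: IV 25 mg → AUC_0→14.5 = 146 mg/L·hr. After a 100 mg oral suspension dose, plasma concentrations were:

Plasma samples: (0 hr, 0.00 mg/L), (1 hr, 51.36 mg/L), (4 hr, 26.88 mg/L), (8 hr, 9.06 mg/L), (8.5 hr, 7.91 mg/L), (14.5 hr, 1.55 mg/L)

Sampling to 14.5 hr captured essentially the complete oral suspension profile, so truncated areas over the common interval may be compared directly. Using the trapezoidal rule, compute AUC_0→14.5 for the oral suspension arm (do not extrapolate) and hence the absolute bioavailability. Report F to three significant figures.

F = 0.424

Trapezoidal AUC_0→14.5 (oral suspension):
  [0→1]: (0.00+51.36)/2 × 1 = 25.68
  [1→4]: (51.36+26.88)/2 × 3 = 117.36
  [4→8]: (26.88+9.06)/2 × 4 = 71.88
  [8→8.5]: (9.06+7.91)/2 × 0.5 = 4.2425
  [8.5→14.5]: (7.91+1.55)/2 × 6 = 28.38
  Sum = 247.5425 mg/L·hr
F = (AUC_ev/D_ev)/(AUC_iv/D_iv) = (247.5425/100)/(146/25) = 2.475425/5.84 = 0.4239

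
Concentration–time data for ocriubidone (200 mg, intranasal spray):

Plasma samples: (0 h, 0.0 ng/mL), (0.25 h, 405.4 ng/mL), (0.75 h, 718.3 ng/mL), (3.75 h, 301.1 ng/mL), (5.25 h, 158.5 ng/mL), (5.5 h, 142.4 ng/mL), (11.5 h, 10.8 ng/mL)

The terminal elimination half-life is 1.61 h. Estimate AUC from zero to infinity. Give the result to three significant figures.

Trapezoidal AUC_0→11.5:
  [0→0.25]: (0.0+405.4)/2 × 0.25 = 50.675
  [0.25→0.75]: (405.4+718.3)/2 × 0.5 = 280.925
  [0.75→3.75]: (718.3+301.1)/2 × 3 = 1529.1
  [3.75→5.25]: (301.1+158.5)/2 × 1.5 = 344.7
  [5.25→5.5]: (158.5+142.4)/2 × 0.25 = 37.6125
  [5.5→11.5]: (142.4+10.8)/2 × 6 = 459.6
  Sum = 2702.6125 ng/mL·h
k_e = ln2 / t½ = 0.693147 / 1.61 = 0.4305 h^-1
Extrapolated tail: C_last / k_e = 10.8 / 0.4305 = 25.087
AUC_0→∞ = 2702.6125 + 25.087 = 2727.6995 ng/mL·h

AUC = 2730 ng/mL·h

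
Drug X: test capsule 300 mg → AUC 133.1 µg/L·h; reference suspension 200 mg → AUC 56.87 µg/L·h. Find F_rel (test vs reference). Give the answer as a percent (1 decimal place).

F_rel = (AUC_test/D_test) / (AUC_ref/D_ref)
      = (133.1/300) / (56.87/200)
      = 0.443667 / 0.28435 = 1.5603 = 156.03%

F_rel = 156.0%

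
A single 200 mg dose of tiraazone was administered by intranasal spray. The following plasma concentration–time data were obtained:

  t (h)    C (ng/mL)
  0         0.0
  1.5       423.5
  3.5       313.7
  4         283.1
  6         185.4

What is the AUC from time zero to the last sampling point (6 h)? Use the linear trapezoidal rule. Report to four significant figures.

Trapezoidal AUC_0→6:
  [0→1.5]: (0.0+423.5)/2 × 1.5 = 317.625
  [1.5→3.5]: (423.5+313.7)/2 × 2 = 737.2
  [3.5→4]: (313.7+283.1)/2 × 0.5 = 149.2
  [4→6]: (283.1+185.4)/2 × 2 = 468.5
  Sum = 1672.525 ng/mL·h

AUC = 1673 ng/mL·h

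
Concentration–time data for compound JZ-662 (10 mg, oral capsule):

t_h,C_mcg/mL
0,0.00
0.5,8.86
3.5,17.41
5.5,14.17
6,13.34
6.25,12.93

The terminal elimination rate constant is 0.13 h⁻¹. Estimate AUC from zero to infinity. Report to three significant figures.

Trapezoidal AUC_0→6.25:
  [0→0.5]: (0.00+8.86)/2 × 0.5 = 2.215
  [0.5→3.5]: (8.86+17.41)/2 × 3 = 39.405
  [3.5→5.5]: (17.41+14.17)/2 × 2 = 31.58
  [5.5→6]: (14.17+13.34)/2 × 0.5 = 6.8775
  [6→6.25]: (13.34+12.93)/2 × 0.25 = 3.28375
  Sum = 83.36125 mcg/mL·h
Extrapolated tail: C_last / k_e = 12.93 / 0.13 = 99.462
AUC_0→∞ = 83.36125 + 99.462 = 182.82325 mcg/mL·h

AUC = 183 mcg/mL·h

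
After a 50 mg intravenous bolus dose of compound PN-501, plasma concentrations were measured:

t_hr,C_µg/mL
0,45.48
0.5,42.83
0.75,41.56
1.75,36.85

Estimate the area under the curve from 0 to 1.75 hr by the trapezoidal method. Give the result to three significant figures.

Trapezoidal AUC_0→1.75:
  [0→0.5]: (45.48+42.83)/2 × 0.5 = 22.0775
  [0.5→0.75]: (42.83+41.56)/2 × 0.25 = 10.54875
  [0.75→1.75]: (41.56+36.85)/2 × 1 = 39.205
  Sum = 71.83125 µg/mL·hr

AUC = 71.8 µg/mL·hr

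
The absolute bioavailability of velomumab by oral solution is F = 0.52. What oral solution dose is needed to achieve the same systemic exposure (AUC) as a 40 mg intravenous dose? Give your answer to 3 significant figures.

D_oral = 76.9 mg

For equal systemic exposure: F × D_ev = D_iv
D_ev = D_iv / F = 40 / 0.52 = 76.9231 mg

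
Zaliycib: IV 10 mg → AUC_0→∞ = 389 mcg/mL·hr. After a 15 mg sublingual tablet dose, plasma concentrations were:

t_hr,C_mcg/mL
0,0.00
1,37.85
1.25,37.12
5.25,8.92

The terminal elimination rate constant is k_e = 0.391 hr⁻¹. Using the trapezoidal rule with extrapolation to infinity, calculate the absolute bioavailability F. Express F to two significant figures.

Trapezoidal AUC_0→5.25 (sublingual tablet):
  [0→1]: (0.00+37.85)/2 × 1 = 18.925
  [1→1.25]: (37.85+37.12)/2 × 0.25 = 9.37125
  [1.25→5.25]: (37.12+8.92)/2 × 4 = 92.08
  Sum = 120.37625 mcg/mL·hr
Tail: C_last/k_e = 8.92/0.391 = 22.813
AUC_0→∞ (sublingual tablet) = 120.37625 + 22.813 = 143.18925 mcg/mL·hr
F = (AUC_ev/D_ev)/(AUC_iv/D_iv) = (143.18925/15)/(389/10) = 9.54595/38.9 = 0.2454

F = 0.25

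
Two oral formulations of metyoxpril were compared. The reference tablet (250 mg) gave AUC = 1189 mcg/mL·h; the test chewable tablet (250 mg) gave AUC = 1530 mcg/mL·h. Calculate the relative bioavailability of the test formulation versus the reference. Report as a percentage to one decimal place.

F_rel = 128.7%

F_rel = (AUC_test/D_test) / (AUC_ref/D_ref)
      = (1530/250) / (1189/250)
      = 6.12 / 4.756 = 1.2868 = 128.68%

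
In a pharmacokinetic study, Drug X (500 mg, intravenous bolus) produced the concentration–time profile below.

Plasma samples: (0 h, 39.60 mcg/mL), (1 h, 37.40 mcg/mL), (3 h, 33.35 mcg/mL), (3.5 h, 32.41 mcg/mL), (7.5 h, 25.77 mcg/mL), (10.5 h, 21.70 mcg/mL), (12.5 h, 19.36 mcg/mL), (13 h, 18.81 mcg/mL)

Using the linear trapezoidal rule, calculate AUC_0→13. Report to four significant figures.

Trapezoidal AUC_0→13:
  [0→1]: (39.60+37.40)/2 × 1 = 38.5
  [1→3]: (37.40+33.35)/2 × 2 = 70.75
  [3→3.5]: (33.35+32.41)/2 × 0.5 = 16.44
  [3.5→7.5]: (32.41+25.77)/2 × 4 = 116.36
  [7.5→10.5]: (25.77+21.70)/2 × 3 = 71.205
  [10.5→12.5]: (21.70+19.36)/2 × 2 = 41.06
  [12.5→13]: (19.36+18.81)/2 × 0.5 = 9.5425
  Sum = 363.8575 mcg/mL·h

AUC = 363.9 mcg/mL·h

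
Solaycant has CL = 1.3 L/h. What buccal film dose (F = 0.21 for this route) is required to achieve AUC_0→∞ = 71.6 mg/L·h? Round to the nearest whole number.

Dose = CL × AUC_0→∞ / F
     = 1.3 × 71.6 / 0.21 = 443.238 mg

Dose = 443 mg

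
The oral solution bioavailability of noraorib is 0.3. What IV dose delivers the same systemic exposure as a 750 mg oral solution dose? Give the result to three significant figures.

D_iv = 225 mg

Systemic exposure from an extravascular dose = F × D_ev, so the equivalent IV dose is F × D_ev.
D_iv = F × D_ev = 0.3 × 750 = 225 mg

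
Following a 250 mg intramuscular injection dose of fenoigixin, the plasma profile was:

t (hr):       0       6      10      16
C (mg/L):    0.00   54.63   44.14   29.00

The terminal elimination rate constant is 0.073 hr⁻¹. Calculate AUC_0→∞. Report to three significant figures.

AUC = 978 mg/L·hr

Trapezoidal AUC_0→16:
  [0→6]: (0.00+54.63)/2 × 6 = 163.89
  [6→10]: (54.63+44.14)/2 × 4 = 197.54
  [10→16]: (44.14+29.00)/2 × 6 = 219.42
  Sum = 580.85 mg/L·hr
Extrapolated tail: C_last / k_e = 29.00 / 0.073 = 397.260
AUC_0→∞ = 580.85 + 397.260 = 978.11 mg/L·hr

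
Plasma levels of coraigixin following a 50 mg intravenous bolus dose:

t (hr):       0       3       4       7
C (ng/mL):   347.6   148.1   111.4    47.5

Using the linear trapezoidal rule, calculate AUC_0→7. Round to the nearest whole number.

AUC = 1112 ng/mL·hr

Trapezoidal AUC_0→7:
  [0→3]: (347.6+148.1)/2 × 3 = 743.55
  [3→4]: (148.1+111.4)/2 × 1 = 129.75
  [4→7]: (111.4+47.5)/2 × 3 = 238.35
  Sum = 1111.65 ng/mL·hr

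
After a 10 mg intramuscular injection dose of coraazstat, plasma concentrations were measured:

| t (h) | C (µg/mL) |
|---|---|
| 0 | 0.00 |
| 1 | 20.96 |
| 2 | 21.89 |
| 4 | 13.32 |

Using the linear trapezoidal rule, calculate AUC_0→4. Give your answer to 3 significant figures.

AUC = 67.1 µg/mL·h

Trapezoidal AUC_0→4:
  [0→1]: (0.00+20.96)/2 × 1 = 10.48
  [1→2]: (20.96+21.89)/2 × 1 = 21.425
  [2→4]: (21.89+13.32)/2 × 2 = 35.21
  Sum = 67.115 µg/mL·h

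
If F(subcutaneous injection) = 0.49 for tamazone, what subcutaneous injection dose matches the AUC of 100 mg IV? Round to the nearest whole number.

D_subcutaneous = 204 mg

For equal systemic exposure: F × D_ev = D_iv
D_ev = D_iv / F = 100 / 0.49 = 204.082 mg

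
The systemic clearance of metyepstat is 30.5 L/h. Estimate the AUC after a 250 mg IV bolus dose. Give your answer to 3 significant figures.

AUC = 8.20 mg/L·h

AUC_0→∞ = Dose_iv / CL
        = 250 / 30.5 = 8.19672 mg/L·h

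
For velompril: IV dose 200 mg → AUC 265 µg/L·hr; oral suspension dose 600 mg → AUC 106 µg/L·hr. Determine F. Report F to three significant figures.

F = 0.133

F = (AUC_ev / D_ev) / (AUC_iv / D_iv)
  = (106/600) / (265/200)
  = 0.176667 / 1.325 = 0.1333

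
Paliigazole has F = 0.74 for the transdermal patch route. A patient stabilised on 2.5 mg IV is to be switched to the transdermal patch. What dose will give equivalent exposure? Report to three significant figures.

For equal systemic exposure: F × D_ev = D_iv
D_ev = D_iv / F = 2.5 / 0.74 = 3.37838 mg

D_transdermal = 3.38 mg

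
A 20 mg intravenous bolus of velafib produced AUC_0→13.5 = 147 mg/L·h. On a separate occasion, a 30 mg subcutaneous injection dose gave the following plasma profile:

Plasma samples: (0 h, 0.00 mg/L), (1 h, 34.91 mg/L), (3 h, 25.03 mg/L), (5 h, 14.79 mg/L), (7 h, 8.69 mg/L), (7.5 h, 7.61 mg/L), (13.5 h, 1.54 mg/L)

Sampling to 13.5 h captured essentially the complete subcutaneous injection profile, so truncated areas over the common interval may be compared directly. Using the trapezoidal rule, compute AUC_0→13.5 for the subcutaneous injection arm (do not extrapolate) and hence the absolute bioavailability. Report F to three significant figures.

Trapezoidal AUC_0→13.5 (subcutaneous injection):
  [0→1]: (0.00+34.91)/2 × 1 = 17.455
  [1→3]: (34.91+25.03)/2 × 2 = 59.94
  [3→5]: (25.03+14.79)/2 × 2 = 39.82
  [5→7]: (14.79+8.69)/2 × 2 = 23.48
  [7→7.5]: (8.69+7.61)/2 × 0.5 = 4.075
  [7.5→13.5]: (7.61+1.54)/2 × 6 = 27.45
  Sum = 172.22 mg/L·h
F = (AUC_ev/D_ev)/(AUC_iv/D_iv) = (172.22/30)/(147/20) = 5.74067/7.35 = 0.7810

F = 0.781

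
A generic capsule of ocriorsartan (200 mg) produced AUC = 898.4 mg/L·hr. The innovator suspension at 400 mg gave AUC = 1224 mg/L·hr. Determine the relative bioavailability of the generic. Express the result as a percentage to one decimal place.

F_rel = (AUC_test/D_test) / (AUC_ref/D_ref)
      = (898.4/200) / (1224/400)
      = 4.492 / 3.06 = 1.4680 = 146.80%

F_rel = 146.8%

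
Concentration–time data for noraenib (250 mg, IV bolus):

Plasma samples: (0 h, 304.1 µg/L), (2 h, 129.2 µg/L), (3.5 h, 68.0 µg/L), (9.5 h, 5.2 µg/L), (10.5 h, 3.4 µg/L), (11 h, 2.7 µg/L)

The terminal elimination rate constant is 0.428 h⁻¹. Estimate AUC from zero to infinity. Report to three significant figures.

Trapezoidal AUC_0→11:
  [0→2]: (304.1+129.2)/2 × 2 = 433.3
  [2→3.5]: (129.2+68.0)/2 × 1.5 = 147.9
  [3.5→9.5]: (68.0+5.2)/2 × 6 = 219.6
  [9.5→10.5]: (5.2+3.4)/2 × 1 = 4.3
  [10.5→11]: (3.4+2.7)/2 × 0.5 = 1.525
  Sum = 806.625 µg/L·h
Extrapolated tail: C_last / k_e = 2.7 / 0.428 = 6.308
AUC_0→∞ = 806.625 + 6.308 = 812.933 µg/L·h

AUC = 813 µg/L·h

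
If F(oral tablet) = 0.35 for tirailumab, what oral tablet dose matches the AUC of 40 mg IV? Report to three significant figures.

D_oral = 114 mg

For equal systemic exposure: F × D_ev = D_iv
D_ev = D_iv / F = 40 / 0.35 = 114.286 mg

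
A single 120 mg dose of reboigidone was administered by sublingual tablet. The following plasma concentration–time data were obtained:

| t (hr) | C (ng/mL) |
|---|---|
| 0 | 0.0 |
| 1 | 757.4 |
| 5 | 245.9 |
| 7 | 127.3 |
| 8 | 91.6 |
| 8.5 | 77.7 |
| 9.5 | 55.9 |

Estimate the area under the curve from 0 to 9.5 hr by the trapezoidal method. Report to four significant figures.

Trapezoidal AUC_0→9.5:
  [0→1]: (0.0+757.4)/2 × 1 = 378.7
  [1→5]: (757.4+245.9)/2 × 4 = 2006.6
  [5→7]: (245.9+127.3)/2 × 2 = 373.2
  [7→8]: (127.3+91.6)/2 × 1 = 109.45
  [8→8.5]: (91.6+77.7)/2 × 0.5 = 42.325
  [8.5→9.5]: (77.7+55.9)/2 × 1 = 66.8
  Sum = 2977.075 ng/mL·hr

AUC = 2977 ng/mL·hr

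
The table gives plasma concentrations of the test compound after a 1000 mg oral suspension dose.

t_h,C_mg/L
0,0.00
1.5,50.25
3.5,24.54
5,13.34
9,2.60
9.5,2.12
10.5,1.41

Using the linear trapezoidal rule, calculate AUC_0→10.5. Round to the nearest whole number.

Trapezoidal AUC_0→10.5:
  [0→1.5]: (0.00+50.25)/2 × 1.5 = 37.6875
  [1.5→3.5]: (50.25+24.54)/2 × 2 = 74.79
  [3.5→5]: (24.54+13.34)/2 × 1.5 = 28.41
  [5→9]: (13.34+2.60)/2 × 4 = 31.88
  [9→9.5]: (2.60+2.12)/2 × 0.5 = 1.18
  [9.5→10.5]: (2.12+1.41)/2 × 1 = 1.765
  Sum = 175.7125 mg/L·h

AUC = 176 mg/L·h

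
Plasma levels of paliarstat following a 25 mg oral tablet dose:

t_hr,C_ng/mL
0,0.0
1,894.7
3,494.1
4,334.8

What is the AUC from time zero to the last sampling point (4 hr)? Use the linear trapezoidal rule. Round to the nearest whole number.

AUC = 2251 ng/mL·hr

Trapezoidal AUC_0→4:
  [0→1]: (0.0+894.7)/2 × 1 = 447.35
  [1→3]: (894.7+494.1)/2 × 2 = 1388.8
  [3→4]: (494.1+334.8)/2 × 1 = 414.45
  Sum = 2250.6 ng/mL·hr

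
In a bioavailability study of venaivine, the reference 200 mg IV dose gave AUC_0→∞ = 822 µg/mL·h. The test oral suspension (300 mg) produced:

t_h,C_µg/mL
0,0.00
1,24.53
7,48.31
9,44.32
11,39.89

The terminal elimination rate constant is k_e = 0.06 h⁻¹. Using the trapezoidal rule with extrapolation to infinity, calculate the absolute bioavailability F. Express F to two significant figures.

F = 0.87

Trapezoidal AUC_0→11 (oral suspension):
  [0→1]: (0.00+24.53)/2 × 1 = 12.265
  [1→7]: (24.53+48.31)/2 × 6 = 218.52
  [7→9]: (48.31+44.32)/2 × 2 = 92.63
  [9→11]: (44.32+39.89)/2 × 2 = 84.21
  Sum = 407.625 µg/mL·h
Tail: C_last/k_e = 39.89/0.06 = 664.833
AUC_0→∞ (oral suspension) = 407.625 + 664.833 = 1072.458 µg/mL·h
F = (AUC_ev/D_ev)/(AUC_iv/D_iv) = (1072.458/300)/(822/200) = 3.57486/4.11 = 0.8698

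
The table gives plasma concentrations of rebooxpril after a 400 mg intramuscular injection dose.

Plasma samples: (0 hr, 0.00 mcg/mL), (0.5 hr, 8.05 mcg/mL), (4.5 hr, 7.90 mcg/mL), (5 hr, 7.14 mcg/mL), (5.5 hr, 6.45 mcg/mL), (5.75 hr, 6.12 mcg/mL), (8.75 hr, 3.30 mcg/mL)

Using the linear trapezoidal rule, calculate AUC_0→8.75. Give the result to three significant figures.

Trapezoidal AUC_0→8.75:
  [0→0.5]: (0.00+8.05)/2 × 0.5 = 2.0125
  [0.5→4.5]: (8.05+7.90)/2 × 4 = 31.9
  [4.5→5]: (7.90+7.14)/2 × 0.5 = 3.76
  [5→5.5]: (7.14+6.45)/2 × 0.5 = 3.3975
  [5.5→5.75]: (6.45+6.12)/2 × 0.25 = 1.57125
  [5.75→8.75]: (6.12+3.30)/2 × 3 = 14.13
  Sum = 56.77125 mcg/mL·hr

AUC = 56.8 mcg/mL·hr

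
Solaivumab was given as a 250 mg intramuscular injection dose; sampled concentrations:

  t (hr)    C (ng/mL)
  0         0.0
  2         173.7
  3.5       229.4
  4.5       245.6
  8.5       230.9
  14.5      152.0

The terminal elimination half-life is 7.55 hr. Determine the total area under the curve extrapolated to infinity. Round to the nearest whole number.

AUC = 4471 ng/mL·hr

Trapezoidal AUC_0→14.5:
  [0→2]: (0.0+173.7)/2 × 2 = 173.7
  [2→3.5]: (173.7+229.4)/2 × 1.5 = 302.325
  [3.5→4.5]: (229.4+245.6)/2 × 1 = 237.5
  [4.5→8.5]: (245.6+230.9)/2 × 4 = 953.0
  [8.5→14.5]: (230.9+152.0)/2 × 6 = 1148.7
  Sum = 2815.225 ng/mL·hr
k_e = ln2 / t½ = 0.693147 / 7.55 = 0.0918 hr^-1
Extrapolated tail: C_last / k_e = 152.0 / 0.0918 = 1655.773
AUC_0→∞ = 2815.225 + 1655.773 = 4470.998 ng/mL·hr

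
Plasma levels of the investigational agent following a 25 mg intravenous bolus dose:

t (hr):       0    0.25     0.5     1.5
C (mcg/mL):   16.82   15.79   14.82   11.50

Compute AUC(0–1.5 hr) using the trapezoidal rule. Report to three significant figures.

AUC = 21.1 mcg/mL·hr

Trapezoidal AUC_0→1.5:
  [0→0.25]: (16.82+15.79)/2 × 0.25 = 4.07625
  [0.25→0.5]: (15.79+14.82)/2 × 0.25 = 3.82625
  [0.5→1.5]: (14.82+11.50)/2 × 1 = 13.16
  Sum = 21.0625 mcg/mL·hr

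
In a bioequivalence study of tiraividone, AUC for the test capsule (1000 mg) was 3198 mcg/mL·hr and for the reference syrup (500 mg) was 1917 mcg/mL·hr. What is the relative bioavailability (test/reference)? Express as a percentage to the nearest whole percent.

F_rel = (AUC_test/D_test) / (AUC_ref/D_ref)
      = (3198/1000) / (1917/500)
      = 3.198 / 3.834 = 0.8341 = 83.41%

F_rel = 83%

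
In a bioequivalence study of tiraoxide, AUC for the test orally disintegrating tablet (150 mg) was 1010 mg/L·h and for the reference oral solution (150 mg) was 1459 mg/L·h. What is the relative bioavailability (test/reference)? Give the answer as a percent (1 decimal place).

F_rel = (AUC_test/D_test) / (AUC_ref/D_ref)
      = (1010/150) / (1459/150)
      = 6.73333 / 9.72667 = 0.6923 = 69.23%

F_rel = 69.2%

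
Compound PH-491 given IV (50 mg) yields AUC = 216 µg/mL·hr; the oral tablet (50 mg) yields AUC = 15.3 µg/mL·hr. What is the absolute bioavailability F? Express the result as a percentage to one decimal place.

F = (AUC_ev / D_ev) / (AUC_iv / D_iv)
  = (15.3/50) / (216/50)
  = 0.306 / 4.32 = 0.0708
  = 7.08%

F = 7.1%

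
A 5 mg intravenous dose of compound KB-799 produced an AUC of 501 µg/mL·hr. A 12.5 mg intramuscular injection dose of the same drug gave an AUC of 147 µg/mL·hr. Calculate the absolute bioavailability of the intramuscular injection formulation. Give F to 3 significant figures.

F = (AUC_ev / D_ev) / (AUC_iv / D_iv)
  = (147/12.5) / (501/5)
  = 11.76 / 100.2 = 0.1174

F = 0.117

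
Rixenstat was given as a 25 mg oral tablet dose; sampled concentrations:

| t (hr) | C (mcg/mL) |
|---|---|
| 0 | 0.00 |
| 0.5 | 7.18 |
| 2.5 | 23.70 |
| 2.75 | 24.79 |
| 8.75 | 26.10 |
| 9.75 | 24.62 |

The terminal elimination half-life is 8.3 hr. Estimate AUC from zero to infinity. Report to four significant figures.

Trapezoidal AUC_0→9.75:
  [0→0.5]: (0.00+7.18)/2 × 0.5 = 1.795
  [0.5→2.5]: (7.18+23.70)/2 × 2 = 30.88
  [2.5→2.75]: (23.70+24.79)/2 × 0.25 = 6.06125
  [2.75→8.75]: (24.79+26.10)/2 × 6 = 152.67
  [8.75→9.75]: (26.10+24.62)/2 × 1 = 25.36
  Sum = 216.76625 mcg/mL·hr
k_e = ln2 / t½ = 0.693147 / 8.3 = 0.0835 hr^-1
Extrapolated tail: C_last / k_e = 24.62 / 0.0835 = 294.850
AUC_0→∞ = 216.76625 + 294.850 = 511.61625 mcg/mL·hr

AUC = 511.6 mcg/mL·hr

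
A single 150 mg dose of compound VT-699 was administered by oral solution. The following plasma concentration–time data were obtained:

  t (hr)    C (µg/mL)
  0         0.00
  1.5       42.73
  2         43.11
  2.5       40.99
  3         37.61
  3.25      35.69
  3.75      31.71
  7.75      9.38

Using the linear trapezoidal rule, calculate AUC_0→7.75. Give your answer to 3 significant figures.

AUC = 202 µg/mL·hr

Trapezoidal AUC_0→7.75:
  [0→1.5]: (0.00+42.73)/2 × 1.5 = 32.0475
  [1.5→2]: (42.73+43.11)/2 × 0.5 = 21.46
  [2→2.5]: (43.11+40.99)/2 × 0.5 = 21.025
  [2.5→3]: (40.99+37.61)/2 × 0.5 = 19.65
  [3→3.25]: (37.61+35.69)/2 × 0.25 = 9.1625
  [3.25→3.75]: (35.69+31.71)/2 × 0.5 = 16.85
  [3.75→7.75]: (31.71+9.38)/2 × 4 = 82.18
  Sum = 202.375 µg/mL·hr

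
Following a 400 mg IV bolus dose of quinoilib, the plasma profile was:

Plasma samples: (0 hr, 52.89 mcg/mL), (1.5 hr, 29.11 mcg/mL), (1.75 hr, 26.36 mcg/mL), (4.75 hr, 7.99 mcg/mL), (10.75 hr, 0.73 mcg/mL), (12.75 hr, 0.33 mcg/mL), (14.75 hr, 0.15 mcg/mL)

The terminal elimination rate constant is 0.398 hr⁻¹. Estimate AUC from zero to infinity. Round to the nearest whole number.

Trapezoidal AUC_0→14.75:
  [0→1.5]: (52.89+29.11)/2 × 1.5 = 61.5
  [1.5→1.75]: (29.11+26.36)/2 × 0.25 = 6.93375
  [1.75→4.75]: (26.36+7.99)/2 × 3 = 51.525
  [4.75→10.75]: (7.99+0.73)/2 × 6 = 26.16
  [10.75→12.75]: (0.73+0.33)/2 × 2 = 1.06
  [12.75→14.75]: (0.33+0.15)/2 × 2 = 0.48
  Sum = 147.65875 mcg/mL·hr
Extrapolated tail: C_last / k_e = 0.15 / 0.398 = 0.377
AUC_0→∞ = 147.65875 + 0.377 = 148.03575 mcg/mL·hr

AUC = 148 mcg/mL·hr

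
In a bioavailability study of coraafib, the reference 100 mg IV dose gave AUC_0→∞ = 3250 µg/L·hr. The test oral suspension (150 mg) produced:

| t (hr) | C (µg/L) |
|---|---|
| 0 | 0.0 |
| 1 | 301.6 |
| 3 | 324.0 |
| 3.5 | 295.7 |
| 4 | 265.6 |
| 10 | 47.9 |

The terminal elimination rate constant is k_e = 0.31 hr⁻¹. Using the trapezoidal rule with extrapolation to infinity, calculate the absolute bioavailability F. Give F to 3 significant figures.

Trapezoidal AUC_0→10 (oral suspension):
  [0→1]: (0.0+301.6)/2 × 1 = 150.8
  [1→3]: (301.6+324.0)/2 × 2 = 625.6
  [3→3.5]: (324.0+295.7)/2 × 0.5 = 154.925
  [3.5→4]: (295.7+265.6)/2 × 0.5 = 140.325
  [4→10]: (265.6+47.9)/2 × 6 = 940.5
  Sum = 2012.15 µg/L·hr
Tail: C_last/k_e = 47.9/0.31 = 154.516
AUC_0→∞ (oral suspension) = 2012.15 + 154.516 = 2166.666 µg/L·hr
F = (AUC_ev/D_ev)/(AUC_iv/D_iv) = (2166.666/150)/(3250/100) = 14.44444/32.5 = 0.4444

F = 0.444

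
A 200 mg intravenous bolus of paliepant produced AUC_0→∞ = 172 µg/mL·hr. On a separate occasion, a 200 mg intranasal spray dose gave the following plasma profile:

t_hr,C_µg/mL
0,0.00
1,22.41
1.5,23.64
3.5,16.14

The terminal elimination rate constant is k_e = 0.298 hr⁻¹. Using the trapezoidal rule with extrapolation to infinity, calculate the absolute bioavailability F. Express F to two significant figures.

Trapezoidal AUC_0→3.5 (intranasal spray):
  [0→1]: (0.00+22.41)/2 × 1 = 11.205
  [1→1.5]: (22.41+23.64)/2 × 0.5 = 11.5125
  [1.5→3.5]: (23.64+16.14)/2 × 2 = 39.78
  Sum = 62.4975 µg/mL·hr
Tail: C_last/k_e = 16.14/0.298 = 54.161
AUC_0→∞ (intranasal spray) = 62.4975 + 54.161 = 116.6585 µg/mL·hr
F = (AUC_ev/D_ev)/(AUC_iv/D_iv) = (116.6585/200)/(172/200) = 0.5832925/0.86 = 0.6782

F = 0.68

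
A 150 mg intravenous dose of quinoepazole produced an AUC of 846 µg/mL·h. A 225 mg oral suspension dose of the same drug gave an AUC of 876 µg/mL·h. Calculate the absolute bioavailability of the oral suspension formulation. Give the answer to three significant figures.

F = (AUC_ev / D_ev) / (AUC_iv / D_iv)
  = (876/225) / (846/150)
  = 3.89333 / 5.64 = 0.6903

F = 0.690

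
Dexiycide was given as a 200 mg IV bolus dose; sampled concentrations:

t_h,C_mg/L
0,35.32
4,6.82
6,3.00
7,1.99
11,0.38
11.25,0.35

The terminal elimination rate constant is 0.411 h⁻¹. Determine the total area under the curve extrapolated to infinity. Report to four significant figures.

AUC = 102.3 mg/L·h

Trapezoidal AUC_0→11.25:
  [0→4]: (35.32+6.82)/2 × 4 = 84.28
  [4→6]: (6.82+3.00)/2 × 2 = 9.82
  [6→7]: (3.00+1.99)/2 × 1 = 2.495
  [7→11]: (1.99+0.38)/2 × 4 = 4.74
  [11→11.25]: (0.38+0.35)/2 × 0.25 = 0.09125
  Sum = 101.42625 mg/L·h
Extrapolated tail: C_last / k_e = 0.35 / 0.411 = 0.852
AUC_0→∞ = 101.42625 + 0.852 = 102.27825 mg/L·h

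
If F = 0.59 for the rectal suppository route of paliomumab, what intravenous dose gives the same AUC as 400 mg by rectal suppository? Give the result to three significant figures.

D_iv = 236 mg

Systemic exposure from an extravascular dose = F × D_ev, so the equivalent IV dose is F × D_ev.
D_iv = F × D_ev = 0.59 × 400 = 236 mg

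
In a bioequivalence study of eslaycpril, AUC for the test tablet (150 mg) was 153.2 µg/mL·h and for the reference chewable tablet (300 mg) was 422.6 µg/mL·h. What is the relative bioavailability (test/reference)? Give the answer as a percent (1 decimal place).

F_rel = (AUC_test/D_test) / (AUC_ref/D_ref)
      = (153.2/150) / (422.6/300)
      = 1.02133 / 1.40867 = 0.7250 = 72.50%

F_rel = 72.5%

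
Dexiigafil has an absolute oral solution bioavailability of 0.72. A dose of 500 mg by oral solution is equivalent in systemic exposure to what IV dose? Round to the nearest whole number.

Systemic exposure from an extravascular dose = F × D_ev, so the equivalent IV dose is F × D_ev.
D_iv = F × D_ev = 0.72 × 500 = 360 mg

D_iv = 360 mg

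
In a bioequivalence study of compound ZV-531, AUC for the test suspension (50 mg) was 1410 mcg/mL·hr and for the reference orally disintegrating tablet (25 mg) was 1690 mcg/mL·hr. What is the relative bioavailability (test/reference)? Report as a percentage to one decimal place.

F_rel = 41.7%

F_rel = (AUC_test/D_test) / (AUC_ref/D_ref)
      = (1410/50) / (1690/25)
      = 28.2 / 67.6 = 0.4172 = 41.72%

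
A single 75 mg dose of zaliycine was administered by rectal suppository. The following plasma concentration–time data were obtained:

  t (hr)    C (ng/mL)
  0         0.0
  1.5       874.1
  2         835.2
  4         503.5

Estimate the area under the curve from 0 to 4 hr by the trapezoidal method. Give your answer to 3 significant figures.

AUC = 2420 ng/mL·hr

Trapezoidal AUC_0→4:
  [0→1.5]: (0.0+874.1)/2 × 1.5 = 655.575
  [1.5→2]: (874.1+835.2)/2 × 0.5 = 427.325
  [2→4]: (835.2+503.5)/2 × 2 = 1338.7
  Sum = 2421.6 ng/mL·hr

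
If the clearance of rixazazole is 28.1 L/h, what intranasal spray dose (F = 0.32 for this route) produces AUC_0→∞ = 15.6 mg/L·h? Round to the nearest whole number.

Dose = 1370 mg

Dose = CL × AUC_0→∞ / F
     = 28.1 × 15.6 / 0.32 = 1369.875 mg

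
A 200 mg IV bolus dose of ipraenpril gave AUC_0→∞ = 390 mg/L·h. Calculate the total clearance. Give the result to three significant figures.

CL = Dose_iv / AUC_0→∞
   = 200 / 390 = 0.512821 L/h

CL = 0.513 L/h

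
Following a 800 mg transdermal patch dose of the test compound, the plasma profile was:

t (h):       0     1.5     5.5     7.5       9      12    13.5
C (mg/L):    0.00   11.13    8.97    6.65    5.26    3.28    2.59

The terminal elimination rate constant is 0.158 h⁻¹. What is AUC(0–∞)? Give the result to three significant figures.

AUC = 107 mg/L·h

Trapezoidal AUC_0→13.5:
  [0→1.5]: (0.00+11.13)/2 × 1.5 = 8.3475
  [1.5→5.5]: (11.13+8.97)/2 × 4 = 40.2
  [5.5→7.5]: (8.97+6.65)/2 × 2 = 15.62
  [7.5→9]: (6.65+5.26)/2 × 1.5 = 8.9325
  [9→12]: (5.26+3.28)/2 × 3 = 12.81
  [12→13.5]: (3.28+2.59)/2 × 1.5 = 4.4025
  Sum = 90.3125 mg/L·h
Extrapolated tail: C_last / k_e = 2.59 / 0.158 = 16.392
AUC_0→∞ = 90.3125 + 16.392 = 106.7045 mg/L·h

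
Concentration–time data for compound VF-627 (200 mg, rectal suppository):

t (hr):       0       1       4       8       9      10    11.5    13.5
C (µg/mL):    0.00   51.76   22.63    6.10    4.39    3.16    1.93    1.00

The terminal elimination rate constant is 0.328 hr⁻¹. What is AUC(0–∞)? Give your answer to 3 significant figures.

AUC = 214 µg/mL·hr

Trapezoidal AUC_0→13.5:
  [0→1]: (0.00+51.76)/2 × 1 = 25.88
  [1→4]: (51.76+22.63)/2 × 3 = 111.585
  [4→8]: (22.63+6.10)/2 × 4 = 57.46
  [8→9]: (6.10+4.39)/2 × 1 = 5.245
  [9→10]: (4.39+3.16)/2 × 1 = 3.775
  [10→11.5]: (3.16+1.93)/2 × 1.5 = 3.8175
  [11.5→13.5]: (1.93+1.00)/2 × 2 = 2.93
  Sum = 210.6925 µg/mL·hr
Extrapolated tail: C_last / k_e = 1.00 / 0.328 = 3.049
AUC_0→∞ = 210.6925 + 3.049 = 213.7415 µg/mL·hr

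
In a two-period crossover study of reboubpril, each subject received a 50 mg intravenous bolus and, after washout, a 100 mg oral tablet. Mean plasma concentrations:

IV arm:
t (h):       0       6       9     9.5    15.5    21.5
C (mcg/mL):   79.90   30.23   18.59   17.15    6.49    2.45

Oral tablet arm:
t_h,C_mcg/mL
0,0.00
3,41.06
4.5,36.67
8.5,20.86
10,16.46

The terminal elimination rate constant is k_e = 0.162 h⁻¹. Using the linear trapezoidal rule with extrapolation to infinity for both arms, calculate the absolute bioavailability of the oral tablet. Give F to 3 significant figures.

F = 0.347

Trapezoidal AUC_0→21.5 (IV):
  [0→6]: (79.90+30.23)/2 × 6 = 330.39
  [6→9]: (30.23+18.59)/2 × 3 = 73.23
  [9→9.5]: (18.59+17.15)/2 × 0.5 = 8.935
  [9.5→15.5]: (17.15+6.49)/2 × 6 = 70.92
  [15.5→21.5]: (6.49+2.45)/2 × 6 = 26.82
  Sum = 510.295 mcg/mL·h
IV tail: 2.45/0.162 = 15.123; AUC_iv,0→∞ = 510.295 + 15.123 = 525.418 mcg/mL·h
Trapezoidal AUC_0→10 (oral tablet):
  [0→3]: (0.00+41.06)/2 × 3 = 61.59
  [3→4.5]: (41.06+36.67)/2 × 1.5 = 58.2975
  [4.5→8.5]: (36.67+20.86)/2 × 4 = 115.06
  [8.5→10]: (20.86+16.46)/2 × 1.5 = 27.99
  Sum = 262.9375 mcg/mL·h
oral tablet tail: 16.46/0.162 = 101.605; AUC_ev,0→∞ = 262.9375 + 101.605 = 364.5425 mcg/mL·h
F = (AUC_ev/D_ev)/(AUC_iv/D_iv) = (364.5425/100)/(525.418/50) = 3.645425/10.50836 = 0.3469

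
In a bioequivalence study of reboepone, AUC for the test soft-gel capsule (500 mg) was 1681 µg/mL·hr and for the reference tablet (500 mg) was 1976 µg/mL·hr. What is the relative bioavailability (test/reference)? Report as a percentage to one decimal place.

F_rel = (AUC_test/D_test) / (AUC_ref/D_ref)
      = (1681/500) / (1976/500)
      = 3.362 / 3.952 = 0.8507 = 85.07%

F_rel = 85.1%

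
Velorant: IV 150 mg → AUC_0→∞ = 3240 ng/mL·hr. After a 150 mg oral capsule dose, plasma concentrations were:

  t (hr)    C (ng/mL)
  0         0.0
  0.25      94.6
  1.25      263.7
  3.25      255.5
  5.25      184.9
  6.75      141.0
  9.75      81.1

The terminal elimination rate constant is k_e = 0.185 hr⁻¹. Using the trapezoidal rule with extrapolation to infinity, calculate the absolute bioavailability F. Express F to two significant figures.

F = 0.67

Trapezoidal AUC_0→9.75 (oral capsule):
  [0→0.25]: (0.0+94.6)/2 × 0.25 = 11.825
  [0.25→1.25]: (94.6+263.7)/2 × 1 = 179.15
  [1.25→3.25]: (263.7+255.5)/2 × 2 = 519.2
  [3.25→5.25]: (255.5+184.9)/2 × 2 = 440.4
  [5.25→6.75]: (184.9+141.0)/2 × 1.5 = 244.425
  [6.75→9.75]: (141.0+81.1)/2 × 3 = 333.15
  Sum = 1728.15 ng/mL·hr
Tail: C_last/k_e = 81.1/0.185 = 438.378
AUC_0→∞ (oral capsule) = 1728.15 + 438.378 = 2166.528 ng/mL·hr
F = (AUC_ev/D_ev)/(AUC_iv/D_iv) = (2166.528/150)/(3240/150) = 14.44352/21.6 = 0.6687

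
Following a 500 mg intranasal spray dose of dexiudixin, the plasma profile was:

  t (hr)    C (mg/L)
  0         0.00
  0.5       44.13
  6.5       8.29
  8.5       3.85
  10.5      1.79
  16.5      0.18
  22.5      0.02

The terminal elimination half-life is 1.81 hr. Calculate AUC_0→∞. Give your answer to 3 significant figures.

Trapezoidal AUC_0→22.5:
  [0→0.5]: (0.00+44.13)/2 × 0.5 = 11.0325
  [0.5→6.5]: (44.13+8.29)/2 × 6 = 157.26
  [6.5→8.5]: (8.29+3.85)/2 × 2 = 12.14
  [8.5→10.5]: (3.85+1.79)/2 × 2 = 5.64
  [10.5→16.5]: (1.79+0.18)/2 × 6 = 5.91
  [16.5→22.5]: (0.18+0.02)/2 × 6 = 0.6
  Sum = 192.5825 mg/L·hr
k_e = ln2 / t½ = 0.693147 / 1.81 = 0.3830 hr^-1
Extrapolated tail: C_last / k_e = 0.02 / 0.383 = 0.052
AUC_0→∞ = 192.5825 + 0.052 = 192.6345 mg/L·hr

AUC = 193 mg/L·hr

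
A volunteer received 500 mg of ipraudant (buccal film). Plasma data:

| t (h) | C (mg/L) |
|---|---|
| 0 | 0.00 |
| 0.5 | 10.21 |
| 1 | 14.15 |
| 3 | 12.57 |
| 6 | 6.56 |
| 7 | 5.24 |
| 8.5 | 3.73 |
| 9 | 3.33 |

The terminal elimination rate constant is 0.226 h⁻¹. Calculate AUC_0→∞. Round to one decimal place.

Trapezoidal AUC_0→9:
  [0→0.5]: (0.00+10.21)/2 × 0.5 = 2.5525
  [0.5→1]: (10.21+14.15)/2 × 0.5 = 6.09
  [1→3]: (14.15+12.57)/2 × 2 = 26.72
  [3→6]: (12.57+6.56)/2 × 3 = 28.695
  [6→7]: (6.56+5.24)/2 × 1 = 5.9
  [7→8.5]: (5.24+3.73)/2 × 1.5 = 6.7275
  [8.5→9]: (3.73+3.33)/2 × 0.5 = 1.765
  Sum = 78.45 mg/L·h
Extrapolated tail: C_last / k_e = 3.33 / 0.226 = 14.735
AUC_0→∞ = 78.45 + 14.735 = 93.185 mg/L·h

AUC = 93.2 mg/L·h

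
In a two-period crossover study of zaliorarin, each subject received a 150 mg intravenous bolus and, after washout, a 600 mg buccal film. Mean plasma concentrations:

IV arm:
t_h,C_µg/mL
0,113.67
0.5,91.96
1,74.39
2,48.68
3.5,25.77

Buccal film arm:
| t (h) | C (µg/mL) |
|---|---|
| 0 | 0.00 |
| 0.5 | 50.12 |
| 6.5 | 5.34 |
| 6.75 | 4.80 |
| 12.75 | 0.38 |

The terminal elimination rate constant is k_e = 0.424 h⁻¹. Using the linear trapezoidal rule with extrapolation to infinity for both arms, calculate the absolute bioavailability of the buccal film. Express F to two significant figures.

Trapezoidal AUC_0→3.5 (IV):
  [0→0.5]: (113.67+91.96)/2 × 0.5 = 51.4075
  [0.5→1]: (91.96+74.39)/2 × 0.5 = 41.5875
  [1→2]: (74.39+48.68)/2 × 1 = 61.535
  [2→3.5]: (48.68+25.77)/2 × 1.5 = 55.8375
  Sum = 210.3675 µg/mL·h
IV tail: 25.77/0.424 = 60.778; AUC_iv,0→∞ = 210.3675 + 60.778 = 271.1455 µg/mL·h
Trapezoidal AUC_0→12.75 (buccal film):
  [0→0.5]: (0.00+50.12)/2 × 0.5 = 12.53
  [0.5→6.5]: (50.12+5.34)/2 × 6 = 166.38
  [6.5→6.75]: (5.34+4.80)/2 × 0.25 = 1.2675
  [6.75→12.75]: (4.80+0.38)/2 × 6 = 15.54
  Sum = 195.7175 µg/mL·h
buccal film tail: 0.38/0.424 = 0.896; AUC_ev,0→∞ = 195.7175 + 0.896 = 196.6135 µg/mL·h
F = (AUC_ev/D_ev)/(AUC_iv/D_iv) = (196.6135/600)/(271.1455/150) = 0.327689/1.80764 = 0.1813

F = 0.18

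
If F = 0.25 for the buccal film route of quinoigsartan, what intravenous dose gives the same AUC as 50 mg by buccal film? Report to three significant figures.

D_iv = 12.5 mg

Systemic exposure from an extravascular dose = F × D_ev, so the equivalent IV dose is F × D_ev.
D_iv = F × D_ev = 0.25 × 50 = 12.5 mg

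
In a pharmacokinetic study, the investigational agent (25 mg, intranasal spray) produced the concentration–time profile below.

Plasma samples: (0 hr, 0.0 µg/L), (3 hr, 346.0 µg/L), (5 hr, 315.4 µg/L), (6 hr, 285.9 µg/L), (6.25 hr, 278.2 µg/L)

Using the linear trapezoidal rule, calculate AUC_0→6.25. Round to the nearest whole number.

AUC = 1552 µg/L·hr

Trapezoidal AUC_0→6.25:
  [0→3]: (0.0+346.0)/2 × 3 = 519.0
  [3→5]: (346.0+315.4)/2 × 2 = 661.4
  [5→6]: (315.4+285.9)/2 × 1 = 300.65
  [6→6.25]: (285.9+278.2)/2 × 0.25 = 70.5125
  Sum = 1551.5625 µg/L·hr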